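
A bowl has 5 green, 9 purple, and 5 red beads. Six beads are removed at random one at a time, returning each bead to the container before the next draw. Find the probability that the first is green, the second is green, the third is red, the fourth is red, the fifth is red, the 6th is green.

15625/47045881

Multiply the conditional probability of each draw in order, with replacement (the composition resets each draw).
P = (5/19) · (5/19) · (5/19) · (5/19) · (5/19) · (5/19) = 15625/47045881 ≈ 0.0003.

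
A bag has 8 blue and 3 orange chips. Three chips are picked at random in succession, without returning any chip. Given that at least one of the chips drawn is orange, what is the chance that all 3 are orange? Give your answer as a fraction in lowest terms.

P(all 3 orange) = C(3,3)/C(11,3) = 1/165; P(at least one orange) = 1 − C(8,3)/C(11,3) = 109/165.
Since 'all 3 orange' ⊆ 'at least one orange', P(all 3 | at least one) = 1/165 / 109/165 = 1/109 ≈ 0.0092.

1/109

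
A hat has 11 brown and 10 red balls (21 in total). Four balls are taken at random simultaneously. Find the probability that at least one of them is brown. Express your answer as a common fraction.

Use the complement: P(at least one brown) = 1 − P(no brown).
P(none) = C(10,4)/C(21,4) = 210/5985.
So P = 1 − 210/5985 = 55/57 ≈ 0.9649.

55/57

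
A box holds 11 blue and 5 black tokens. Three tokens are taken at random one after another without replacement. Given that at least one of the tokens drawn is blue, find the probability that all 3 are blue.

P(all 3 blue) = C(11,3)/C(16,3) = 33/112; P(at least one blue) = 1 − C(5,3)/C(16,3) = 55/56.
Since 'all 3 blue' ⊆ 'at least one blue', P(all 3 | at least one) = 33/112 / 55/56 = 3/10 ≈ 0.3000.

3/10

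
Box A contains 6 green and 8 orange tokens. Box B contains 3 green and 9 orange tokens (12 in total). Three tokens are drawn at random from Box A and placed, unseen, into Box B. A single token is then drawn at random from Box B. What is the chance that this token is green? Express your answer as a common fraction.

2/7

Condition on how many of the transferred tokens are green (from Box A: 6 green of 14; then Box B has 15 total).
  0 green: C(6,0)C(8,3)/C(14,3) = 2/13; then P = 3/15
  1 green: C(6,1)C(8,2)/C(14,3) = 6/13; then P = 4/15
  2 green: C(6,2)C(8,1)/C(14,3) = 30/91; then P = 5/15
  3 green: C(6,3)C(8,0)/C(14,3) = 5/91; then P = 6/15
P(green from Box B) = 2/7 ≈ 0.2857.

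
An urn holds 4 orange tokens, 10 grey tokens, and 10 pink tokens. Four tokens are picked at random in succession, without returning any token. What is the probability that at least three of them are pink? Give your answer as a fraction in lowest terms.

45/253

Sum the hypergeometric tail for j = 3,…,4 pink tokens.
Favorable = C(10,3)·C(14,1) + C(10,4)·C(14,0) = 1890; total = C(24,4) = 10626.
P = 1890/10626 = 45/253 ≈ 0.1779.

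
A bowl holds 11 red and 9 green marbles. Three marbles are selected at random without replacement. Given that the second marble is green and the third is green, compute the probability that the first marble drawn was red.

P(first=red and the second marble is green and the third is green) = (11/20)·(9/19)·(8/18) = 11/95.
P(E) = Σ over first color = 11/95 + 7/95 = 18/95.
By Bayes, P(first=red | E) = 11/95 / 18/95 = 11/18 ≈ 0.6111.

11/18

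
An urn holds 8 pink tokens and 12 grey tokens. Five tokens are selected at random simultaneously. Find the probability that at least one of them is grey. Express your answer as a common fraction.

Use the complement: P(at least one grey) = 1 − P(no grey).
P(none) = C(8,5)/C(20,5) = 56/15504.
So P = 1 − 56/15504 = 1931/1938 ≈ 0.9964.

1931/1938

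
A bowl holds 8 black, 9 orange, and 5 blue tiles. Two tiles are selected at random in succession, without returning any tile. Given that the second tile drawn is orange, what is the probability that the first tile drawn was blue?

5/21

P(first=blue and the second tile drawn is orange) = (5/22)·(9/21) = 15/154.
P(the second tile drawn is orange) = Σ over first color = 12/77 + 12/77 + 15/154 = 9/22.
By Bayes, P(first=blue | the second tile drawn is orange) = 15/154 / 9/22 = 5/21 ≈ 0.2381.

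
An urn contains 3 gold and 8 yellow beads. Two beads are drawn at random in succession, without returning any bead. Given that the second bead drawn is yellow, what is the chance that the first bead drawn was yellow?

7/10

P(first=yellow and the second bead drawn is yellow) = (8/11)·(7/10) = 28/55.
P(the second bead drawn is yellow) = Σ over first color = 12/55 + 28/55 = 8/11.
By Bayes, P(first=yellow | the second bead drawn is yellow) = 28/55 / 8/11 = 7/10 ≈ 0.7000.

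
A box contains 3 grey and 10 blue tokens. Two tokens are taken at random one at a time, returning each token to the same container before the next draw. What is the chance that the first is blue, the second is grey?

Multiply the conditional probability of each draw in order, with replacement (the composition resets each draw).
P = (10/13) · (3/13) = 30/169 ≈ 0.1775.

30/169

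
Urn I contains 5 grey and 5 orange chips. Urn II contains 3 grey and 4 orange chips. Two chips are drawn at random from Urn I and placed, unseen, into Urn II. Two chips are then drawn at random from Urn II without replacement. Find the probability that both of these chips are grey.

14/81

Condition on how many of the transferred chips are grey (from Urn I: 5 grey of 10; then Urn II has 9 total).
  0 grey: C(5,0)C(5,2)/C(10,2) = 2/9; then P = C(3,2)/C(9,2) = 1/12
  1 grey: C(5,1)C(5,1)/C(10,2) = 5/9; then P = C(4,2)/C(9,2) = 1/6
  2 grey: C(5,2)C(5,0)/C(10,2) = 2/9; then P = C(5,2)/C(9,2) = 5/18
P(both grey) = 14/81 ≈ 0.1728.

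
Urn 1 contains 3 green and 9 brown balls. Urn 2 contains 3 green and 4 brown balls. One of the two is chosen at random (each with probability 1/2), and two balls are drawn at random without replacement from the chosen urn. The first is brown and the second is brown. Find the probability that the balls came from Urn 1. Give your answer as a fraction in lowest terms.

21/32

P(E | Urn 1) = 6/11; P(E | Urn 2) = 2/7.
P(E) = 1/2·6/11 + 1/2·2/7 = 32/77.
By Bayes' rule, P(Urn 1 | E) = 3/11 / 32/77 = 21/32 ≈ 0.6562.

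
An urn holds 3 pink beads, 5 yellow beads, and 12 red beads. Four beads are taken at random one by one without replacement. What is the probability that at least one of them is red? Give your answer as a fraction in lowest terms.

Use the complement: P(at least one red) = 1 − P(no red).
P(none) = C(8,4)/C(20,4) = 70/4845.
So P = 1 − 70/4845 = 955/969 ≈ 0.9856.

955/969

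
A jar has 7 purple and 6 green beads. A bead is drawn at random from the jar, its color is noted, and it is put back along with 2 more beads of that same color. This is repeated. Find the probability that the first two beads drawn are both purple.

21/65

After a purple draw the jar holds 9 purple out of 15.
P = (7/13)·(9/15) = 21/65 ≈ 0.3231.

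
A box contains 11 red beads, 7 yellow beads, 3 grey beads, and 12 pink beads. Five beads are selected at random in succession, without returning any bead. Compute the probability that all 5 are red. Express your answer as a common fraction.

7/3596

Unordered draws without replacement: count favorable combinations over C(33,5).
Favorable = C(11,5) · C(7,0) · C(3,0) · C(12,0) = 462; total = C(33,5) = 237336.
P = 462/237336 = 7/3596 ≈ 0.0019.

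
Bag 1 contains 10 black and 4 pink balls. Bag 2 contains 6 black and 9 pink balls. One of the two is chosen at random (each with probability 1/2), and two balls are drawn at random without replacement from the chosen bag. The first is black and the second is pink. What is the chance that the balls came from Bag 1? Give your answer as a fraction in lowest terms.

100/217

P(E | Bag 1) = 20/91; P(E | Bag 2) = 9/35.
P(E) = 1/2·20/91 + 1/2·9/35 = 31/130.
By Bayes' rule, P(Bag 1 | E) = 10/91 / 31/130 = 100/217 ≈ 0.4608.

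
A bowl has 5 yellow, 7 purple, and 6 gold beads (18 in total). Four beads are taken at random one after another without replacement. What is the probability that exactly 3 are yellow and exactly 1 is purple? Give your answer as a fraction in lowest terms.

Unordered draws without replacement: count favorable combinations over C(18,4).
Favorable = C(5,3) · C(7,1) · C(6,0) = 70; total = C(18,4) = 3060.
P = 70/3060 = 7/306 ≈ 0.0229.

7/306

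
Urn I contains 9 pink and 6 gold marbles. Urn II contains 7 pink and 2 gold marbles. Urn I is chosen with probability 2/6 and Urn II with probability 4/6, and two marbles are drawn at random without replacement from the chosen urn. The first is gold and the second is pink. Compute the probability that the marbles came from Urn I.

162/407

P(E | Urn I) = 9/35; P(E | Urn II) = 7/36.
P(E) = 1/3·9/35 + 2/3·7/36 = 407/1890.
By Bayes' rule, P(Urn I | E) = 3/35 / 407/1890 = 162/407 ≈ 0.3980.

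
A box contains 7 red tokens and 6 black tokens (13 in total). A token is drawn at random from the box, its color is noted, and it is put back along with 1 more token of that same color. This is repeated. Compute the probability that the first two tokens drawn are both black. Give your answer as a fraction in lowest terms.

3/13

After a black draw the box holds 7 black out of 14.
P = (6/13)·(7/14) = 3/13 ≈ 0.2308.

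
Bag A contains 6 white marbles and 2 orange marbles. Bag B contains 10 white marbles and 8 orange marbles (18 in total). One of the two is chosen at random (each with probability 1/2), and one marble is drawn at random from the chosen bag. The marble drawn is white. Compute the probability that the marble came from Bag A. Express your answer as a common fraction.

27/47

P(white | Bag A) = 3/4; P(white | Bag B) = 5/9.
P(white) = 1/2·3/4 + 1/2·5/9 = 47/72.
By Bayes' rule, P(Bag A | white) = 3/8 / 47/72 = 27/47 ≈ 0.5745.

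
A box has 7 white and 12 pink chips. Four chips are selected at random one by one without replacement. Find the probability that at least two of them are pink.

Sum the hypergeometric tail for j = 2,…,4 pink chips.
Favorable = C(12,2)·C(7,2) + C(12,3)·C(7,1) + C(12,4)·C(7,0) = 3421; total = C(19,4) = 3876.
P = 3421/3876 = 3421/3876 ≈ 0.8826.

3421/3876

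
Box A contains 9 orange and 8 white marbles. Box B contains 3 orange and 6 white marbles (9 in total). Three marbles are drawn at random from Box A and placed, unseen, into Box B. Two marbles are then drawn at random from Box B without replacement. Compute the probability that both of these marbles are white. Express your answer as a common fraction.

273/748

Condition on how many of the transferred marbles are white (from Box A: 8 white of 17; then Box B has 12 total).
  0 white: C(8,0)C(9,3)/C(17,3) = 21/170; then P = C(6,2)/C(12,2) = 5/22
  1 white: C(8,1)C(9,2)/C(17,3) = 36/85; then P = C(7,2)/C(12,2) = 7/22
  2 white: C(8,2)C(9,1)/C(17,3) = 63/170; then P = C(8,2)/C(12,2) = 14/33
  3 white: C(8,3)C(9,0)/C(17,3) = 7/85; then P = C(9,2)/C(12,2) = 6/11
P(both white) = 273/748 ≈ 0.3650.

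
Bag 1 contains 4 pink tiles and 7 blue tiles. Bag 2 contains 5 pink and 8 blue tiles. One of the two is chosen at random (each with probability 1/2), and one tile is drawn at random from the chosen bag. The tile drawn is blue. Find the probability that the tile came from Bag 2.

P(blue | Bag 1) = 7/11; P(blue | Bag 2) = 8/13.
P(blue) = 1/2·7/11 + 1/2·8/13 = 179/286.
By Bayes' rule, P(Bag 2 | blue) = 4/13 / 179/286 = 88/179 ≈ 0.4916.

88/179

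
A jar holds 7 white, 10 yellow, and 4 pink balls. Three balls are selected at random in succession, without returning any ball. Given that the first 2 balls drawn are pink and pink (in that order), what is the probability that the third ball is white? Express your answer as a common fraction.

After removing 2 pink, the jar has 7 white out of 19 remaining.
P(third is white | given) = 7/19 ≈ 0.3684.

7/19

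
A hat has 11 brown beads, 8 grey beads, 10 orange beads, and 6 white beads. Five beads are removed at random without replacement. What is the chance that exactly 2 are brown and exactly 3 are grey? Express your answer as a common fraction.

Unordered draws without replacement: count favorable combinations over C(35,5).
Favorable = C(11,2) · C(8,3) · C(10,0) · C(6,0) = 3080; total = C(35,5) = 324632.
P = 3080/324632 = 5/527 ≈ 0.0095.

5/527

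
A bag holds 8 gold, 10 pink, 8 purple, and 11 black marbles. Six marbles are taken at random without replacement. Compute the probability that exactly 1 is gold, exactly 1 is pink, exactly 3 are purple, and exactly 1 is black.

Unordered draws without replacement: count favorable combinations over C(37,6).
Favorable = C(8,1) · C(10,1) · C(8,3) · C(11,1) = 49280; total = C(37,6) = 2324784.
P = 49280/2324784 = 40/1887 ≈ 0.0212.

40/1887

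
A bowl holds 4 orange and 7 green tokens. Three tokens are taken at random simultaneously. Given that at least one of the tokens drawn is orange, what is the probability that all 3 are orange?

2/65

P(all 3 orange) = C(4,3)/C(11,3) = 4/165; P(at least one orange) = 1 − C(7,3)/C(11,3) = 26/33.
Since 'all 3 orange' ⊆ 'at least one orange', P(all 3 | at least one) = 4/165 / 26/33 = 2/65 ≈ 0.0308.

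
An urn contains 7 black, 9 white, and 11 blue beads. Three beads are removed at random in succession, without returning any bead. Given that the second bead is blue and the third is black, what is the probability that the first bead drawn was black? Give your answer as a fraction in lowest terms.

6/25

P(first=black and the second bead is blue and the third is black) = (7/27)·(11/26)·(6/25) = 77/2925.
P(E) = Σ over first color = 77/2925 + 77/1950 + 77/1755 = 77/702.
By Bayes, P(first=black | E) = 77/2925 / 77/702 = 6/25 ≈ 0.2400.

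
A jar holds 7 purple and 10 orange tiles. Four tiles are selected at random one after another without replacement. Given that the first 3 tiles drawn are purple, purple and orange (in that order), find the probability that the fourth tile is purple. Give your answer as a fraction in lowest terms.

5/14

After removing 2 purple, 1 orange, the jar has 5 purple out of 14 remaining.
P(fourth is purple | given) = 5/14 ≈ 0.3571.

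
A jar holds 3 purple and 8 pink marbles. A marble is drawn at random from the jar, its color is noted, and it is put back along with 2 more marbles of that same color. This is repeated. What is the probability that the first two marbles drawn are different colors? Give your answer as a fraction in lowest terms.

Either purple then pink, or pink then purple; after the first draw the total is 13.
P = (3/11)·(8/13) + (8/11)·(3/13) = 48/143 ≈ 0.3357.

48/143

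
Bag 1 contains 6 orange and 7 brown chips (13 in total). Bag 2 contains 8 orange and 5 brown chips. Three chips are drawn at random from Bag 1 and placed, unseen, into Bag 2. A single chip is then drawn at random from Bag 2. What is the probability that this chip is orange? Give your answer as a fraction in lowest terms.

61/104

Condition on how many of the transferred chips are orange (from Bag 1: 6 orange of 13; then Bag 2 has 16 total).
  0 orange: C(6,0)C(7,3)/C(13,3) = 35/286; then P = 8/16
  1 orange: C(6,1)C(7,2)/C(13,3) = 63/143; then P = 9/16
  2 orange: C(6,2)C(7,1)/C(13,3) = 105/286; then P = 10/16
  3 orange: C(6,3)C(7,0)/C(13,3) = 10/143; then P = 11/16
P(orange from Bag 2) = 61/104 ≈ 0.5865.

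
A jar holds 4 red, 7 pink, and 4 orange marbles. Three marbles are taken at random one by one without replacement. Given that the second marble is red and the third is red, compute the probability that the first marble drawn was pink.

P(first=pink and the second marble is red and the third is red) = (7/15)·(4/14)·(3/13) = 2/65.
P(E) = Σ over first color = 4/455 + 2/65 + 8/455 = 2/35.
By Bayes, P(first=pink | E) = 2/65 / 2/35 = 7/13 ≈ 0.5385.

7/13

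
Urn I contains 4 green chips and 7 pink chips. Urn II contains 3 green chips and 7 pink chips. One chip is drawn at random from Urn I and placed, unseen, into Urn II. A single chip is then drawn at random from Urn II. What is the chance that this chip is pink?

84/121

Condition on how many of the transferred chips are pink (from Urn I: 7 pink of 11; then Urn II has 11 total).
  0 pink: C(7,0)C(4,1)/C(11,1) = 4/11; then P = 7/11
  1 pink: C(7,1)C(4,0)/C(11,1) = 7/11; then P = 8/11
P(pink from Urn II) = 84/121 ≈ 0.6942.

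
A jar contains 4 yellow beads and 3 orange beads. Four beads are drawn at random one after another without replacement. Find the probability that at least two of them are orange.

22/35

Sum the hypergeometric tail for j = 2,…,3 orange beads.
Favorable = C(3,2)·C(4,2) + C(3,3)·C(4,1) = 22; total = C(7,4) = 35.
P = 22/35 = 22/35 ≈ 0.6286.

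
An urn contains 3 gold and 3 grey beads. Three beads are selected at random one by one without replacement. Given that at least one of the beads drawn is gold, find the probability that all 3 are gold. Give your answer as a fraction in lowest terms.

P(all 3 gold) = C(3,3)/C(6,3) = 1/20; P(at least one gold) = 1 − C(3,3)/C(6,3) = 19/20.
Since 'all 3 gold' ⊆ 'at least one gold', P(all 3 | at least one) = 1/20 / 19/20 = 1/19 ≈ 0.0526.

1/19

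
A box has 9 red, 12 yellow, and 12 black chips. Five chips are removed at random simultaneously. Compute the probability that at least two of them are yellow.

Sum the hypergeometric tail for j = 2,…,5 yellow chips.
Favorable = C(12,2)·C(21,3) + C(12,3)·C(21,2) + C(12,4)·C(21,1) + C(12,5)·C(21,0) = 145167; total = C(33,5) = 237336.
P = 145167/237336 = 4399/7192 ≈ 0.6117.

4399/7192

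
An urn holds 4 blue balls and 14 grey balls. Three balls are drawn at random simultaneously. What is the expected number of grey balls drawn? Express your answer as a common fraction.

By linearity of expectation, E[X] = Σ P(draw i is grey); by symmetry each draw (even without replacement) has P(grey) = 14/18.
E[X] = 3 · 14/18 = 7/3 ≈ 2.3333.

7/3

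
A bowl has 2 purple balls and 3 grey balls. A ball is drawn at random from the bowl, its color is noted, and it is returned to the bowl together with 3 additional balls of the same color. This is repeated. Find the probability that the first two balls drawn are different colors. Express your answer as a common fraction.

3/10

Either purple then grey, or grey then purple; after the first draw the total is 8.
P = (2/5)·(3/8) + (3/5)·(2/8) = 3/10 ≈ 0.3000.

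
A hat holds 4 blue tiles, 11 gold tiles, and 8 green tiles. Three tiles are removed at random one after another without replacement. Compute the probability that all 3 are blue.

Unordered draws without replacement: count favorable combinations over C(23,3).
Favorable = C(4,3) · C(11,0) · C(8,0) = 4; total = C(23,3) = 1771.
P = 4/1771 = 4/1771 ≈ 0.0023.

4/1771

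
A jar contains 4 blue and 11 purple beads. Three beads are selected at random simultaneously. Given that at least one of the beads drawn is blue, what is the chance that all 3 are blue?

2/145

P(all 3 blue) = C(4,3)/C(15,3) = 4/455; P(at least one blue) = 1 − C(11,3)/C(15,3) = 58/91.
Since 'all 3 blue' ⊆ 'at least one blue', P(all 3 | at least one) = 4/455 / 58/91 = 2/145 ≈ 0.0138.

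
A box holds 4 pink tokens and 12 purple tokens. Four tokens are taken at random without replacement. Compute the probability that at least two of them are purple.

Sum the hypergeometric tail for j = 2,…,4 purple tokens.
Favorable = C(12,2)·C(4,2) + C(12,3)·C(4,1) + C(12,4)·C(4,0) = 1771; total = C(16,4) = 1820.
P = 1771/1820 = 253/260 ≈ 0.9731.

253/260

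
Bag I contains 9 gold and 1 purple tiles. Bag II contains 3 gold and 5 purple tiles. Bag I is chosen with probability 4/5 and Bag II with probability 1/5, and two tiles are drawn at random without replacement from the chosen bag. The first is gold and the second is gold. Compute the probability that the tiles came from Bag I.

448/463

P(E | Bag I) = 4/5; P(E | Bag II) = 3/28.
P(E) = 4/5·4/5 + 1/5·3/28 = 463/700.
By Bayes' rule, P(Bag I | E) = 16/25 / 463/700 = 448/463 ≈ 0.9676.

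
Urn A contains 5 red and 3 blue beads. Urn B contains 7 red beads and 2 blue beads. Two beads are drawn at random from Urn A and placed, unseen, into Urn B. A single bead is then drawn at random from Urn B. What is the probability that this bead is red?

Condition on how many of the transferred beads are red (from Urn A: 5 red of 8; then Urn B has 11 total).
  0 red: C(5,0)C(3,2)/C(8,2) = 3/28; then P = 7/11
  1 red: C(5,1)C(3,1)/C(8,2) = 15/28; then P = 8/11
  2 red: C(5,2)C(3,0)/C(8,2) = 5/14; then P = 9/11
P(red from Urn B) = 3/4 ≈ 0.7500.

3/4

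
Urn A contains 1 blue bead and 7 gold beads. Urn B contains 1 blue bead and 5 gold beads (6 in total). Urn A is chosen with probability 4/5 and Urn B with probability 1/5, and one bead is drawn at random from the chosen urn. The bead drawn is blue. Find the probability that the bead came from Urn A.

3/4

P(blue | Urn A) = 1/8; P(blue | Urn B) = 1/6.
P(blue) = 4/5·1/8 + 1/5·1/6 = 2/15.
By Bayes' rule, P(Urn A | blue) = 1/10 / 2/15 = 3/4 ≈ 0.7500.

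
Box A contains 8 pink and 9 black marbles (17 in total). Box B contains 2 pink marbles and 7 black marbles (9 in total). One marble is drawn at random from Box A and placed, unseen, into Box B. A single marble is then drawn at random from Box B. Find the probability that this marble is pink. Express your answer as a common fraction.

21/85

Condition on how many of the transferred marbles are pink (from Box A: 8 pink of 17; then Box B has 10 total).
  0 pink: C(8,0)C(9,1)/C(17,1) = 9/17; then P = 2/10
  1 pink: C(8,1)C(9,0)/C(17,1) = 8/17; then P = 3/10
P(pink from Box B) = 21/85 ≈ 0.2471.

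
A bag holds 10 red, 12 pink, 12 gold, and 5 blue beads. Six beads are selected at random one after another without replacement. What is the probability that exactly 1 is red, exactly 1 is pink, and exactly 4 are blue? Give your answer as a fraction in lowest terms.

Unordered draws without replacement: count favorable combinations over C(39,6).
Favorable = C(10,1) · C(12,1) · C(12,0) · C(5,4) = 600; total = C(39,6) = 3262623.
P = 600/3262623 = 200/1087541 ≈ 0.0002.

200/1087541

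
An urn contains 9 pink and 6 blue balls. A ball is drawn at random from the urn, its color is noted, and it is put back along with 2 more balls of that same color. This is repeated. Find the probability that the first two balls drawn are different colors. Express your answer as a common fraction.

Either pink then blue, or blue then pink; after the first draw the total is 17.
P = (9/15)·(6/17) + (6/15)·(9/17) = 36/85 ≈ 0.4235.

36/85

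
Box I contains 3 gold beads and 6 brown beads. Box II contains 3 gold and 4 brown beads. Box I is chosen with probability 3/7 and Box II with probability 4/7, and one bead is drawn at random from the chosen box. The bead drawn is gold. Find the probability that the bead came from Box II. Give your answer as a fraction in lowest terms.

12/19

P(gold | Box I) = 1/3; P(gold | Box II) = 3/7.
P(gold) = 3/7·1/3 + 4/7·3/7 = 19/49.
By Bayes' rule, P(Box II | gold) = 12/49 / 19/49 = 12/19 ≈ 0.6316.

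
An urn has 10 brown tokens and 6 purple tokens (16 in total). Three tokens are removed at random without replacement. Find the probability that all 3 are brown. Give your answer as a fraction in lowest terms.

Unordered draws without replacement: count favorable combinations over C(16,3).
Favorable = C(10,3) · C(6,0) = 120; total = C(16,3) = 560.
P = 120/560 = 3/14 ≈ 0.2143.

3/14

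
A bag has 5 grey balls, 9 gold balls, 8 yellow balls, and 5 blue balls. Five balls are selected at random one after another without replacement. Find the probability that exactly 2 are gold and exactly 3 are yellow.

112/4485

Unordered draws without replacement: count favorable combinations over C(27,5).
Favorable = C(5,0) · C(9,2) · C(8,3) · C(5,0) = 2016; total = C(27,5) = 80730.
P = 2016/80730 = 112/4485 ≈ 0.0250.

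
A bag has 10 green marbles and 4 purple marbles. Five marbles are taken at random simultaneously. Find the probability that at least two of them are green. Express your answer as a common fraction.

Sum the hypergeometric tail for j = 2,…,5 green marbles.
Favorable = C(10,2)·C(4,3) + C(10,3)·C(4,2) + C(10,4)·C(4,1) + C(10,5)·C(4,0) = 1992; total = C(14,5) = 2002.
P = 1992/2002 = 996/1001 ≈ 0.9950.

996/1001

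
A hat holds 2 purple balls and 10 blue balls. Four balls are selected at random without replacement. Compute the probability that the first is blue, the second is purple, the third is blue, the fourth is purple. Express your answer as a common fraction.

1/66

Multiply the conditional probability of each draw in order, without replacement, so each draw removes one from its color and from the total.
P = (10/12) · (2/11) · (9/10) · (1/9) = 1/66 ≈ 0.0152.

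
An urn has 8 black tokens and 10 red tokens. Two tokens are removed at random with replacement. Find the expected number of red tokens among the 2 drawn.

By linearity of expectation, E[X] = Σ P(draw i is red); each independent draw has P(red) = 10/18.
E[X] = 2 · 10/18 = 10/9 ≈ 1.1111.

10/9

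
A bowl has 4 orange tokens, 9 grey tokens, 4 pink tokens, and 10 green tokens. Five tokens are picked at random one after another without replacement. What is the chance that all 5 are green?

14/4485

Unordered draws without replacement: count favorable combinations over C(27,5).
Favorable = C(4,0) · C(9,0) · C(4,0) · C(10,5) = 252; total = C(27,5) = 80730.
P = 252/80730 = 14/4485 ≈ 0.0031.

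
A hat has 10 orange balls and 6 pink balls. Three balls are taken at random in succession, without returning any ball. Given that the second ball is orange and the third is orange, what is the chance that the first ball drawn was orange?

4/7

P(first=orange and the second ball is orange and the third is orange) = (10/16)·(9/15)·(8/14) = 3/14.
P(E) = Σ over first color = 3/14 + 9/56 = 3/8.
By Bayes, P(first=orange | E) = 3/14 / 3/8 = 4/7 ≈ 0.5714.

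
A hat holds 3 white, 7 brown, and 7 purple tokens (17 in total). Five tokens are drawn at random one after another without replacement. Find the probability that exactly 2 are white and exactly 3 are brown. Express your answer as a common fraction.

15/884

Unordered draws without replacement: count favorable combinations over C(17,5).
Favorable = C(3,2) · C(7,3) · C(7,0) = 105; total = C(17,5) = 6188.
P = 105/6188 = 15/884 ≈ 0.0170.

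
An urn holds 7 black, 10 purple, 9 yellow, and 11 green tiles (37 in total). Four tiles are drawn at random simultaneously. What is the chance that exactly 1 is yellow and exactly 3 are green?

Unordered draws without replacement: count favorable combinations over C(37,4).
Favorable = C(7,0) · C(10,0) · C(9,1) · C(11,3) = 1485; total = C(37,4) = 66045.
P = 1485/66045 = 99/4403 ≈ 0.0225.

99/4403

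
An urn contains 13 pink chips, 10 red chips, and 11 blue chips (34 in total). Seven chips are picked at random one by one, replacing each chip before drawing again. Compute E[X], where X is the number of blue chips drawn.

77/34

By linearity of expectation, E[X] = Σ P(draw i is blue); each independent draw has P(blue) = 11/34.
E[X] = 7 · 11/34 = 77/34 ≈ 2.2647.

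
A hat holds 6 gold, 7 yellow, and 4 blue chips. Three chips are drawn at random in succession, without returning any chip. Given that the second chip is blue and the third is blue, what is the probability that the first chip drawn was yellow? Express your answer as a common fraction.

7/15

P(first=yellow and the second chip is blue and the third is blue) = (7/17)·(4/16)·(3/15) = 7/340.
P(E) = Σ over first color = 3/170 + 7/340 + 1/170 = 3/68.
By Bayes, P(first=yellow | E) = 7/340 / 3/68 = 7/15 ≈ 0.4667.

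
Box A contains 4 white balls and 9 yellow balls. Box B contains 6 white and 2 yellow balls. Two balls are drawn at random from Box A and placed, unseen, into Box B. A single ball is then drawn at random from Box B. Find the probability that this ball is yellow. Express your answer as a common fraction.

22/65

Condition on how many of the transferred balls are yellow (from Box A: 9 yellow of 13; then Box B has 10 total).
  0 yellow: C(9,0)C(4,2)/C(13,2) = 1/13; then P = 2/10
  1 yellow: C(9,1)C(4,1)/C(13,2) = 6/13; then P = 3/10
  2 yellow: C(9,2)C(4,0)/C(13,2) = 6/13; then P = 4/10
P(yellow from Box B) = 22/65 ≈ 0.3385.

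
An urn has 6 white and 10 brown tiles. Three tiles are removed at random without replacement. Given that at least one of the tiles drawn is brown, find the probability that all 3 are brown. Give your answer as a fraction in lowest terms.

2/9

P(all 3 brown) = C(10,3)/C(16,3) = 3/14; P(at least one brown) = 1 − C(6,3)/C(16,3) = 27/28.
Since 'all 3 brown' ⊆ 'at least one brown', P(all 3 | at least one) = 3/14 / 27/28 = 2/9 ≈ 0.2222.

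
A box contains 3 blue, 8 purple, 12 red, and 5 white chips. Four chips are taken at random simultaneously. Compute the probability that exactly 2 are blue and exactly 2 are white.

Unordered draws without replacement: count favorable combinations over C(28,4).
Favorable = C(3,2) · C(8,0) · C(12,0) · C(5,2) = 30; total = C(28,4) = 20475.
P = 30/20475 = 2/1365 ≈ 0.0015.

2/1365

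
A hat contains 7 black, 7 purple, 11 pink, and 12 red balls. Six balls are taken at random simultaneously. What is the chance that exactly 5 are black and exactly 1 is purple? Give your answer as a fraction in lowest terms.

7/110704

Unordered draws without replacement: count favorable combinations over C(37,6).
Favorable = C(7,5) · C(7,1) · C(11,0) · C(12,0) = 147; total = C(37,6) = 2324784.
P = 147/2324784 = 7/110704 ≈ 0.0001.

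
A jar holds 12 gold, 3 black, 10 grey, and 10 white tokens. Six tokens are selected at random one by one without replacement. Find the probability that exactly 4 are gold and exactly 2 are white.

Unordered draws without replacement: count favorable combinations over C(35,6).
Favorable = C(12,4) · C(3,0) · C(10,0) · C(10,2) = 22275; total = C(35,6) = 1623160.
P = 22275/1623160 = 405/29512 ≈ 0.0137.

405/29512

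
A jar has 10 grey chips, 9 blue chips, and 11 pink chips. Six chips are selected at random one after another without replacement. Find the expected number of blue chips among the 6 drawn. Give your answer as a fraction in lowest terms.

By linearity of expectation, E[X] = Σ P(draw i is blue); by symmetry each draw (even without replacement) has P(blue) = 9/30.
E[X] = 6 · 9/30 = 9/5 ≈ 1.8000.

9/5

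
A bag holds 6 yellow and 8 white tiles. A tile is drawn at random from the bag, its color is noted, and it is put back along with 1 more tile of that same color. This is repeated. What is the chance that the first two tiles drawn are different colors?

16/35

Either white then yellow, or yellow then white; after the first draw the total is 15.
P = (8/14)·(6/15) + (6/14)·(8/15) = 16/35 ≈ 0.4571.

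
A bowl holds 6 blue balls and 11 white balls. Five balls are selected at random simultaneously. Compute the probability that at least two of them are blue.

Sum the hypergeometric tail for j = 2,…,5 blue balls.
Favorable = C(6,2)·C(11,3) + C(6,3)·C(11,2) + C(6,4)·C(11,1) + C(6,5)·C(11,0) = 3746; total = C(17,5) = 6188.
P = 3746/6188 = 1873/3094 ≈ 0.6054.

1873/3094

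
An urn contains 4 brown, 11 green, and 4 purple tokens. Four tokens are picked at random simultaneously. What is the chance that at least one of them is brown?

837/1292

Use the complement: P(at least one brown) = 1 − P(no brown).
P(none) = C(15,4)/C(19,4) = 1365/3876.
So P = 1 − 1365/3876 = 837/1292 ≈ 0.6478.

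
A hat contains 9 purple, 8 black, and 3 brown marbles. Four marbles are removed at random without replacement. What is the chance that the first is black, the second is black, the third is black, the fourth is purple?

Multiply the conditional probability of each draw in order, without replacement, so each draw removes one from its color and from the total.
P = (8/20) · (7/19) · (6/18) · (9/17) = 42/1615 ≈ 0.0260.

42/1615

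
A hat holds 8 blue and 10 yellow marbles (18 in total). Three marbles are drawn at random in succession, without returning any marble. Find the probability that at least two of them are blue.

7/17

Sum the hypergeometric tail for j = 2,…,3 blue marbles.
Favorable = C(8,2)·C(10,1) + C(8,3)·C(10,0) = 336; total = C(18,3) = 816.
P = 336/816 = 7/17 ≈ 0.4118.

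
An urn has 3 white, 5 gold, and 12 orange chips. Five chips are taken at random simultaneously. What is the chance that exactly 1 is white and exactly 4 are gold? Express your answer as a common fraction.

Unordered draws without replacement: count favorable combinations over C(20,5).
Favorable = C(3,1) · C(5,4) · C(12,0) = 15; total = C(20,5) = 15504.
P = 15/15504 = 5/5168 ≈ 0.0010.

5/5168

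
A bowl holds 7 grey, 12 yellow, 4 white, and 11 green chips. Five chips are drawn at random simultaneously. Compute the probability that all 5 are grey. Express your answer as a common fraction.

7/92752

Unordered draws without replacement: count favorable combinations over C(34,5).
Favorable = C(7,5) · C(12,0) · C(4,0) · C(11,0) = 21; total = C(34,5) = 278256.
P = 21/278256 = 7/92752 ≈ 0.0001.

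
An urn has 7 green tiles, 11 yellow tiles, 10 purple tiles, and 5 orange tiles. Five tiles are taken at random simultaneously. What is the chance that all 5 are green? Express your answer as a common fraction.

7/79112

Unordered draws without replacement: count favorable combinations over C(33,5).
Favorable = C(7,5) · C(11,0) · C(10,0) · C(5,0) = 21; total = C(33,5) = 237336.
P = 21/237336 = 7/79112 ≈ 0.0001.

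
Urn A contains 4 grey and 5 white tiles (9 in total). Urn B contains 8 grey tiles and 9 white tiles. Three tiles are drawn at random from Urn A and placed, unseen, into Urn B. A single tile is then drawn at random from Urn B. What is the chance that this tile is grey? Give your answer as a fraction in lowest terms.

Condition on how many of the transferred tiles are grey (from Urn A: 4 grey of 9; then Urn B has 20 total).
  0 grey: C(4,0)C(5,3)/C(9,3) = 5/42; then P = 8/20
  1 grey: C(4,1)C(5,2)/C(9,3) = 10/21; then P = 9/20
  2 grey: C(4,2)C(5,1)/C(9,3) = 5/14; then P = 10/20
  3 grey: C(4,3)C(5,0)/C(9,3) = 1/21; then P = 11/20
P(grey from Urn B) = 7/15 ≈ 0.4667.

7/15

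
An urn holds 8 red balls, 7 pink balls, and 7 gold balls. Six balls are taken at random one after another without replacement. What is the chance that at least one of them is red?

310/323

Use the complement: P(at least one red) = 1 − P(no red).
P(none) = C(14,6)/C(22,6) = 3003/74613.
So P = 1 − 3003/74613 = 310/323 ≈ 0.9598.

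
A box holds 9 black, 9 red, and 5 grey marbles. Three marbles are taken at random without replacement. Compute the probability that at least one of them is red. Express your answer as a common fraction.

Use the complement: P(at least one red) = 1 − P(no red).
P(none) = C(14,3)/C(23,3) = 364/1771.
So P = 1 − 364/1771 = 201/253 ≈ 0.7945.

201/253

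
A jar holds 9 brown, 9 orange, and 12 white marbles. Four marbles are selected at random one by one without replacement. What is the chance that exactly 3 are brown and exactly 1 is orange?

4/145

Unordered draws without replacement: count favorable combinations over C(30,4).
Favorable = C(9,3) · C(9,1) · C(12,0) = 756; total = C(30,4) = 27405.
P = 756/27405 = 4/145 ≈ 0.0276.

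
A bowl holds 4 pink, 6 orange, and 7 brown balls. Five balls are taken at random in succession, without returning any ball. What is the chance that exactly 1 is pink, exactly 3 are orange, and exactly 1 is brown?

20/221

Unordered draws without replacement: count favorable combinations over C(17,5).
Favorable = C(4,1) · C(6,3) · C(7,1) = 560; total = C(17,5) = 6188.
P = 560/6188 = 20/221 ≈ 0.0905.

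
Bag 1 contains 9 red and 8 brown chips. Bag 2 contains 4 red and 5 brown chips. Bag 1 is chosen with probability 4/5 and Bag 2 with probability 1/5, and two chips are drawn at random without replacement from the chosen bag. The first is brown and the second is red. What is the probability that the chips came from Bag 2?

85/409

P(E | Bag 1) = 9/34; P(E | Bag 2) = 5/18.
P(E) = 4/5·9/34 + 1/5·5/18 = 409/1530.
By Bayes' rule, P(Bag 2 | E) = 1/18 / 409/1530 = 85/409 ≈ 0.2078.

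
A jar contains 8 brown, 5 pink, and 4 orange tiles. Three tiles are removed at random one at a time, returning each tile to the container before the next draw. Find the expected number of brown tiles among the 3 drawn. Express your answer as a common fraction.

By linearity of expectation, E[X] = Σ P(draw i is brown); each independent draw has P(brown) = 8/17.
E[X] = 3 · 8/17 = 24/17 ≈ 1.4118.

24/17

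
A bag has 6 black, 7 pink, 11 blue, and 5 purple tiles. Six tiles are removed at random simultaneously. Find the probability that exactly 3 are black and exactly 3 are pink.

5/3393

Unordered draws without replacement: count favorable combinations over C(29,6).
Favorable = C(6,3) · C(7,3) · C(11,0) · C(5,0) = 700; total = C(29,6) = 475020.
P = 700/475020 = 5/3393 ≈ 0.0015.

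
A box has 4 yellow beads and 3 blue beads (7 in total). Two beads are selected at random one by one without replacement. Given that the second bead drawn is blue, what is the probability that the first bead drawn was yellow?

2/3

P(first=yellow and the second bead drawn is blue) = (4/7)·(3/6) = 2/7.
P(the second bead drawn is blue) = Σ over first color = 2/7 + 1/7 = 3/7.
By Bayes, P(first=yellow | the second bead drawn is blue) = 2/7 / 3/7 = 2/3 ≈ 0.6667.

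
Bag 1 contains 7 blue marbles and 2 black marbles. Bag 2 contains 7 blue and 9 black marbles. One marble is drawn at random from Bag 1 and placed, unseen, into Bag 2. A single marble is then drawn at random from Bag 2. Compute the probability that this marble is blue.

70/153

Condition on how many of the transferred marbles are blue (from Bag 1: 7 blue of 9; then Bag 2 has 17 total).
  0 blue: C(7,0)C(2,1)/C(9,1) = 2/9; then P = 7/17
  1 blue: C(7,1)C(2,0)/C(9,1) = 7/9; then P = 8/17
P(blue from Bag 2) = 70/153 ≈ 0.4575.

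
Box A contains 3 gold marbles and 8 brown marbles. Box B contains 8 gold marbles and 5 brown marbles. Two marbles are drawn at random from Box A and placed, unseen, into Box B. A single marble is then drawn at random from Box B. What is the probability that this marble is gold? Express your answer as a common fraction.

94/165

Condition on how many of the transferred marbles are gold (from Box A: 3 gold of 11; then Box B has 15 total).
  0 gold: C(3,0)C(8,2)/C(11,2) = 28/55; then P = 8/15
  1 gold: C(3,1)C(8,1)/C(11,2) = 24/55; then P = 9/15
  2 gold: C(3,2)C(8,0)/C(11,2) = 3/55; then P = 10/15
P(gold from Box B) = 94/165 ≈ 0.5697.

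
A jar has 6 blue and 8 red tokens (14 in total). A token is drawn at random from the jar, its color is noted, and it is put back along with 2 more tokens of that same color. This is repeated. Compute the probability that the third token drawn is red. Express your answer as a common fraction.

4/7

Sum over the four possibilities for the first two draws (red/not-red each), tracking how the red count and total change by +2 per draw.
P(third is red) = 4/7 ≈ 0.5714. (In a Pólya urn every draw has the same marginal probability 8/14.)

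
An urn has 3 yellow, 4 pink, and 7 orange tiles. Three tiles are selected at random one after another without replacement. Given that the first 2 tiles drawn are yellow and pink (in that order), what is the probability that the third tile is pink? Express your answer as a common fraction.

1/4

After removing 1 yellow, 1 pink, the urn has 3 pink out of 12 remaining.
P(third is pink | given) = 3/12 = 1/4 ≈ 0.2500.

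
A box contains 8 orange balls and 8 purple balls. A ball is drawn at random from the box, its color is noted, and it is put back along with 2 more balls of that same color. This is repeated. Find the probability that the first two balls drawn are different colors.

4/9

Either orange then purple, or purple then orange; after the first draw the total is 18.
P = (8/16)·(8/18) + (8/16)·(8/18) = 4/9 ≈ 0.4444.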